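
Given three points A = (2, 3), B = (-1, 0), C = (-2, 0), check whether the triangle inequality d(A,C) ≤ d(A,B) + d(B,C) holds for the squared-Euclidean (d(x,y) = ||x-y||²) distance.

d(A,B) = 3² + 3² = 18, d(B,C) = 1² + 0² = 1, d(A,C) = 4² + 3² = 25.
d(A,C) = 25 > 18 + 1 = 19. Triangle inequality is VIOLATED. (Squared-Euclidean is not a metric — this is a counterexample.)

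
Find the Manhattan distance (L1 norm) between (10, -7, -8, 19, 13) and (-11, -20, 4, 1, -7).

Σ|x_i - y_i| = |10 - (-11)| + |-7 - (-20)| + |-8 - 4| + |19 - 1| + |13 - (-7)| = 21 + 13 + 12 + 18 + 20 = 84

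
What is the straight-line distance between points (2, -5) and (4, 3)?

√(Σ(x_i - y_i)²) = √((2 - 4)² + (-5 - 3)²)
= √((-2)² + (-8)²) = √(4 + 64) = √68 ≈ 8.2462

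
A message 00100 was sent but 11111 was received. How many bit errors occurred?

Differing positions: 1, 2, 4, 5. Hamming distance = 4.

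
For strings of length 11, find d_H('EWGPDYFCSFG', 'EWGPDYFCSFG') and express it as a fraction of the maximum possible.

Differing positions: none. Hamming distance = 0. The maximum possible Hamming distance for length-11 strings is 11, so d_H/11 = 0/11 = 0.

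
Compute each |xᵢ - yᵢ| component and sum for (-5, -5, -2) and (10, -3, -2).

Σ|x_i - y_i| = |-5 - 10| + |-5 - (-3)| + |-2 - (-2)| = 15 + 2 + 0 = 17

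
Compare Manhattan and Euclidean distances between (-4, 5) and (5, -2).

L1 = |-4 - 5| + |5 - (-2)| = 9 + 7 = 16
L2 = √(9² + 7²) = √130 ≈ 11.4018
L1 ≥ L2 always (equality iff movement is along one axis); L1 > L2 here.
Ratio L1/L2 = 16/√130 ≈ 1.4033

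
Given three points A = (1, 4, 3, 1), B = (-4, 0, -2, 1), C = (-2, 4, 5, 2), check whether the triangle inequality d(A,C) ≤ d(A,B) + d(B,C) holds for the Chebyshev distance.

d(A,B) = max(5, 4, 5, 0) = 5, d(B,C) = max(2, 4, 7, 1) = 7, d(A,C) = max(3, 0, 2, 1) = 3.
d(A,C) = 3 ≤ 5 + 7 = 12. Triangle inequality is satisfied.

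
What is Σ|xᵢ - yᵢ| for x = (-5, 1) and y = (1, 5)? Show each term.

Σ|x_i - y_i| = |-5 - 1| + |1 - 5| = 6 + 4 = 10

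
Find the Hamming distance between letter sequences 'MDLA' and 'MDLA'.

Differing positions: none. Hamming distance = 0.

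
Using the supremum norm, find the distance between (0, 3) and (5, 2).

max(|x_i - y_i|) = max(|0 - 5|, |3 - 2|) = max(5, 1) = 5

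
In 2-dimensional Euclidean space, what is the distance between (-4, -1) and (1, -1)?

√(Σ(x_i - y_i)²) = √((-4 - 1)² + (-1 - (-1))²)
= √((-5)² + 0²) = √(25 + 0) = √25 = 5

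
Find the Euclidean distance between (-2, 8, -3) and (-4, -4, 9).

√(Σ(x_i - y_i)²) = √((-2 - (-4))² + (8 - (-4))² + (-3 - 9)²)
= √(2² + 12² + (-12)²) = √(4 + 144 + 144) = √292 ≈ 17.088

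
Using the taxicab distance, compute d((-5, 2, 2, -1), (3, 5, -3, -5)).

Σ|x_i - y_i| = |-5 - 3| + |2 - 5| + |2 - (-3)| + |-1 - (-5)| = 8 + 3 + 5 + 4 = 20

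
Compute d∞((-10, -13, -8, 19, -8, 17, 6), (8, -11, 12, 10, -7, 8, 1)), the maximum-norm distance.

max(|x_i - y_i|) = max(|-10 - 8|, |-13 - (-11)|, |-8 - 12|, |19 - 10|, |-8 - (-7)|, |17 - 8|, |6 - 1|) = max(18, 2, 20, 9, 1, 9, 5) = 20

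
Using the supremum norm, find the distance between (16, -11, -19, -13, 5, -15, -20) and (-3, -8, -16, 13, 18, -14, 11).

max(|x_i - y_i|) = max(|16 - (-3)|, |-11 - (-8)|, |-19 - (-16)|, |-13 - 13|, |5 - 18|, |-15 - (-14)|, |-20 - 11|) = max(19, 3, 3, 26, 13, 1, 31) = 31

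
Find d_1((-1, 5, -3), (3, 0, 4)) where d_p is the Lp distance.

Σ|x_i - y_i| = |-1 - 3| + |5 - 0| + |-3 - 4| = 4 + 5 + 7 = 16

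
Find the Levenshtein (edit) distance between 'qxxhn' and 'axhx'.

Let D[i][j] be the edit distance between the first i characters of 'qxxhn' and the first j characters of 'axhx', with D[i][0] = i, D[0][j] = j, and D[i][j] = D[i-1][j-1] if the characters match, else 1 + min(D[i-1][j], D[i][j-1], D[i-1][j-1]). Filling the table (rows: prefixes of 'qxxhn', columns: prefixes of 'axhx'):
     ε  a  x  h  x
  ε  0  1  2  3  4
  q  1  1  2  3  4
  x  2  2  1  2  3
  x  3  3  2  2  2
  h  4  4  3  2  3
  n  5  5  4  3  3
The bottom-right entry gives D[5][4] = 3, so no sequence of fewer than 3 edits works. Backtracking through the table gives one optimal edit sequence (3 edits):
  qxxhn → xxhn (del q @1)
  xxhn → axhn (sub x→a @1)
  axhn → axhx (sub n→x @4)
Edit distance = 3.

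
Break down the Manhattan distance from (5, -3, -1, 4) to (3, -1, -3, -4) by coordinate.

Σ|x_i - y_i| = |5 - 3| + |-3 - (-1)| + |-1 - (-3)| + |4 - (-4)| = 2 + 2 + 2 + 8 = 14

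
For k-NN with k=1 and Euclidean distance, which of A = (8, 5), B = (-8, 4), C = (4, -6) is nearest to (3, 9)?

Distances: d(A) ≈ 6.4031, d(B) ≈ 12.083, d(C) ≈ 15.0333. Nearest: A = (8, 5) with distance 6.4031.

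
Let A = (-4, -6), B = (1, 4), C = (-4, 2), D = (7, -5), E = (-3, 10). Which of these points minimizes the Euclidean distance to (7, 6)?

Distances: d(A) ≈ 16.2788, d(B) ≈ 6.3246, d(C) ≈ 11.7047, d(D) = 11, d(E) ≈ 10.7703. Nearest: B = (1, 4) with distance 6.3246.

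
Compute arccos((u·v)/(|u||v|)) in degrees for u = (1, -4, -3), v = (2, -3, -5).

With u = (1, -4, -3), v = (2, -3, -5):
u·v = 1·2 + (-4)·(-3) + (-3)·(-5) = 2 + 12 + 15 = 29.
|u| = √(1² + (-4)² + (-3)²) = √26, |v| = √(2² + (-3)² + (-5)²) = √38, so |u||v| = √(26·38) = √988.
cos θ = (u·v)/(|u||v|) = 29/√988 ≈ 0.922613
θ = arccos(0.922613) ≈ 22.69°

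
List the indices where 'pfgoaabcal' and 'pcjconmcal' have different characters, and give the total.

Differing positions: 2, 3, 4, 5, 6, 7. Hamming distance = 6.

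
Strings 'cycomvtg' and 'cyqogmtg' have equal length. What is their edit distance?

Let D[i][j] be the edit distance between the first i characters of 'cycomvtg' and the first j characters of 'cyqogmtg', with D[i][0] = i, D[0][j] = j, and D[i][j] = D[i-1][j-1] if the characters match, else 1 + min(D[i-1][j], D[i][j-1], D[i-1][j-1]). Filling the table (rows: prefixes of 'cycomvtg', columns: prefixes of 'cyqogmtg'):
     ε  c  y  q  o  g  m  t  g
  ε  0  1  2  3  4  5  6  7  8
  c  1  0  1  2  3  4  5  6  7
  y  2  1  0  1  2  3  4  5  6
  c  3  2  1  1  2  3  4  5  6
  o  4  3  2  2  1  2  3  4  5
  m  5  4  3  3  2  2  2  3  4
  v  6  5  4  4  3  3  3  3  4
  t  7  6  5  5  4  4  4  3  4
  g  8  7  6  6  5  4  5  4  3
The bottom-right entry gives D[8][8] = 3, so no sequence of fewer than 3 edits works. Backtracking through the table gives one optimal edit sequence (3 edits):
  cycomvtg → cyqomvtg (sub c→q @3)
  cyqomvtg → cyqogvtg (sub m→g @5)
  cyqogvtg → cyqogmtg (sub v→m @6)
Edit distance = 3.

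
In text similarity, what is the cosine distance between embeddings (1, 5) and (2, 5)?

With u = (1, 5), v = (2, 5):
u·v = 1·2 + 5·5 = 2 + 25 = 27.
|u| = √(1² + 5²) = √26, |v| = √(2² + 5²) = √29, so |u||v| = √(26·29) = √754.
cos θ = (u·v)/(|u||v|) = 27/√754 ≈ 0.9833
Cosine distance = 1 - cos θ ≈ 1 - 0.9833 = 0.0167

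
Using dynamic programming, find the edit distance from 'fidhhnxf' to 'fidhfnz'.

Let D[i][j] be the edit distance between the first i characters of 'fidhhnxf' and the first j characters of 'fidhfnz', with D[i][0] = i, D[0][j] = j, and D[i][j] = D[i-1][j-1] if the characters match, else 1 + min(D[i-1][j], D[i][j-1], D[i-1][j-1]). Filling the table (rows: prefixes of 'fidhhnxf', columns: prefixes of 'fidhfnz'):
     ε  f  i  d  h  f  n  z
  ε  0  1  2  3  4  5  6  7
  f  1  0  1  2  3  4  5  6
  i  2  1  0  1  2  3  4  5
  d  3  2  1  0  1  2  3  4
  h  4  3  2  1  0  1  2  3
  h  5  4  3  2  1  1  2  3
  n  6  5  4  3  2  2  1  2
  x  7  6  5  4  3  3  2  2
  f  8  7  6  5  4  3  3  3
The bottom-right entry gives D[8][7] = 3, so no sequence of fewer than 3 edits works. Backtracking through the table gives one optimal edit sequence (3 edits):
  fidhhnxf → fidhfnxf (sub h→f @5)
  fidhfnxf → fidhfnf (del x @7)
  fidhfnf → fidhfnz (sub f→z @7)
Edit distance = 3.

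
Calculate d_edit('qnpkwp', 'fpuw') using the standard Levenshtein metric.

Let D[i][j] be the edit distance between the first i characters of 'qnpkwp' and the first j characters of 'fpuw', with D[i][0] = i, D[0][j] = j, and D[i][j] = D[i-1][j-1] if the characters match, else 1 + min(D[i-1][j], D[i][j-1], D[i-1][j-1]). Filling the table (rows: prefixes of 'qnpkwp', columns: prefixes of 'fpuw'):
     ε  f  p  u  w
  ε  0  1  2  3  4
  q  1  1  2  3  4
  n  2  2  2  3  4
  p  3  3  2  3  4
  k  4  4  3  3  4
  w  5  5  4  4  3
  p  6  6  5  5  4
The bottom-right entry gives D[6][4] = 4, so no sequence of fewer than 4 edits works. Backtracking through the table gives one optimal edit sequence (4 edits):
  qnpkwp → npkwp (del q @1)
  npkwp → fpkwp (sub n→f @1)
  fpkwp → fpuwp (sub k→u @3)
  fpuwp → fpuw (del p @5)
Edit distance = 4.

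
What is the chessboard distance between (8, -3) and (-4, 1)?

max(|x_i - y_i|) = max(|8 - (-4)|, |-3 - 1|) = max(12, 4) = 12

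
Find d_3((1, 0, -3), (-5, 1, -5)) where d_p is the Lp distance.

(Σ|x_i - y_i|^3)^(1/3) = (|1 - (-5)|^3 + |0 - 1|^3 + |-3 - (-5)|^3)^(1/3)
= (6^3 + 1^3 + 2^3)^(1/3) = (216 + 1 + 8)^(1/3) = (225)^(1/3) ≈ 6.0822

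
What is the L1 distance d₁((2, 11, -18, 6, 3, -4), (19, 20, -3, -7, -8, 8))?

Σ|x_i - y_i| = |2 - 19| + |11 - 20| + |-18 - (-3)| + |6 - (-7)| + |3 - (-8)| + |-4 - 8| = 17 + 9 + 15 + 13 + 11 + 12 = 77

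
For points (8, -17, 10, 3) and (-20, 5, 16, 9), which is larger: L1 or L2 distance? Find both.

L1 = |8 - (-20)| + |-17 - 5| + |10 - 16| + |3 - 9| = 28 + 22 + 6 + 6 = 62
L2 = √(28² + 22² + 6² + 6²) = √1340 ≈ 36.606
L1 ≥ L2 always (equality iff movement is along one axis); L1 > L2 here.
Ratio L1/L2 = 62/√1340 ≈ 1.6937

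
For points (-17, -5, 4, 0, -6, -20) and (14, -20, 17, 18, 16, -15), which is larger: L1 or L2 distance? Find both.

L1 = |-17 - 14| + |-5 - (-20)| + |4 - 17| + |0 - 18| + |-6 - 16| + |-20 - (-15)| = 31 + 15 + 13 + 18 + 22 + 5 = 104
L2 = √(31² + 15² + 13² + 18² + 22² + 5²) = √2188 ≈ 46.7761
L1 ≥ L2 always (equality iff movement is along one axis); L1 > L2 here.
Ratio L1/L2 = 104/√2188 ≈ 2.2234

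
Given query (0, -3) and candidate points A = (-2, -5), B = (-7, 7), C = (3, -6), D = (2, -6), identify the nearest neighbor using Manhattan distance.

Distances: d(A) = 4, d(B) = 17, d(C) = 6, d(D) = 5. Nearest: A = (-2, -5) with distance 4.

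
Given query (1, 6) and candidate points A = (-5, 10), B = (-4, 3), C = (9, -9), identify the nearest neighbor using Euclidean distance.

Distances: d(A) ≈ 7.2111, d(B) ≈ 5.831, d(C) = 17. Nearest: B = (-4, 3) with distance 5.831.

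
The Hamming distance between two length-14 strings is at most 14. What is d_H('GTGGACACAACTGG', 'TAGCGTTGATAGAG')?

Differing positions: 1, 2, 4, 5, 6, 7, 8, 10, 11, 12, 13. Hamming distance = 11. The maximum possible Hamming distance for length-14 strings is 14, so d_H/14 = 11/14 ≈ 0.7857.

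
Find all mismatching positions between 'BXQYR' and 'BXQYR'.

Differing positions: none. Hamming distance = 0.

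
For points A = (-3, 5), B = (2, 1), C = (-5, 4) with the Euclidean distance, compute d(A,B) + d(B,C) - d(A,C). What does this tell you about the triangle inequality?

d(A,B) = √(5² + 4²) = √41 ≈ 6.4031, d(B,C) = √(7² + 3²) = √58 ≈ 7.6158, d(A,C) = √(2² + 1²) = √5 ≈ 2.2361.
d(A,B) + d(B,C) - d(A,C) = 6.4031 + 7.6158 - 2.2361 = 14.0189 - 2.2361 = 11.7828 (to 4 decimal places). This is ≥ 0, so the triangle inequality holds for these points.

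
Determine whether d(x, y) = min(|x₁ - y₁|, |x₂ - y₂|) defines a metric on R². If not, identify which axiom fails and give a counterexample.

No. d fails identity of indiscernibles: take x = (-2, 0) and y = (-2, 3). Then d(x,y) = min(|-2 - (-2)|, |0 - 3|) = min(0, 3) = 0, yet x ≠ y.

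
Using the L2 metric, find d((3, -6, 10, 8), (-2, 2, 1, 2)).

√(Σ(x_i - y_i)²) = √((3 - (-2))² + (-6 - 2)² + (10 - 1)² + (8 - 2)²)
= √(5² + (-8)² + 9² + 6²) = √(25 + 64 + 81 + 36) = √206 ≈ 14.3527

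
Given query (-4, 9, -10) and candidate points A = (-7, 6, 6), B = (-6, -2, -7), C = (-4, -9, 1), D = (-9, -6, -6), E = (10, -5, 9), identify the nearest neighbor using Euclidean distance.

Distances: d(A) ≈ 16.5529, d(B) ≈ 11.5758, d(C) ≈ 21.095, d(D) ≈ 16.3095, d(E) ≈ 27.4408. Nearest: B = (-6, -2, -7) with distance 11.5758.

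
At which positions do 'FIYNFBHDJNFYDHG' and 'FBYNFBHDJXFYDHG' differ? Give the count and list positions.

Differing positions: 2, 10. Hamming distance = 2.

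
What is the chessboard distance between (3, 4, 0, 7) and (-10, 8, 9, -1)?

max(|x_i - y_i|) = max(|3 - (-10)|, |4 - 8|, |0 - 9|, |7 - (-1)|) = max(13, 4, 9, 8) = 13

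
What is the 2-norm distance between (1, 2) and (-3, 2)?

(Σ|x_i - y_i|^2)^(1/2) = (|1 - (-3)|^2 + |2 - 2|^2)^(1/2)
= (4^2 + 0^2)^(1/2) = (16 + 0)^(1/2) = (16)^(1/2) = 4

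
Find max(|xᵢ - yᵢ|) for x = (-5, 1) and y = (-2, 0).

max(|x_i - y_i|) = max(|-5 - (-2)|, |1 - 0|) = max(3, 1) = 3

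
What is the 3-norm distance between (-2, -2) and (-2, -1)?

(Σ|x_i - y_i|^3)^(1/3) = (|-2 - (-2)|^3 + |-2 - (-1)|^3)^(1/3)
= (0^3 + 1^3)^(1/3) = (0 + 1)^(1/3) = (1)^(1/3) = 1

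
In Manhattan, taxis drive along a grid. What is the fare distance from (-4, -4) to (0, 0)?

Σ|x_i - y_i| = |-4 - 0| + |-4 - 0| = 4 + 4 = 8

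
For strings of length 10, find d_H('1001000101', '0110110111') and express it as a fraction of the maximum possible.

Differing positions: 1, 2, 3, 4, 5, 6, 9. Hamming distance = 7. The maximum possible Hamming distance for length-10 strings is 10, so d_H/10 = 7/10 = 0.7.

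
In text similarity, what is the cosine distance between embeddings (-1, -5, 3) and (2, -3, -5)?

With u = (-1, -5, 3), v = (2, -3, -5):
u·v = (-1)·2 + (-5)·(-3) + 3·(-5) = (-2) + 15 + (-15) = -2.
|u| = √((-1)² + (-5)² + 3²) = √35, |v| = √(2² + (-3)² + (-5)²) = √38, so |u||v| = √(35·38) = √1330.
cos θ = (u·v)/(|u||v|) = -2/√1330 ≈ -0.0548
Cosine distance = 1 - cos θ ≈ 1 - (-0.0548) = 1.0548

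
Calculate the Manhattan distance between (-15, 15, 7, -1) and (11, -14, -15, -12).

Σ|x_i - y_i| = |-15 - 11| + |15 - (-14)| + |7 - (-15)| + |-1 - (-12)| = 26 + 29 + 22 + 11 = 88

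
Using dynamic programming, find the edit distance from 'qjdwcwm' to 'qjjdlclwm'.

Let D[i][j] be the edit distance between the first i characters of 'qjdwcwm' and the first j characters of 'qjjdlclwm', with D[i][0] = i, D[0][j] = j, and D[i][j] = D[i-1][j-1] if the characters match, else 1 + min(D[i-1][j], D[i][j-1], D[i-1][j-1]). Filling the table (rows: prefixes of 'qjdwcwm', columns: prefixes of 'qjjdlclwm'):
     ε  q  j  j  d  l  c  l  w  m
  ε  0  1  2  3  4  5  6  7  8  9
  q  1  0  1  2  3  4  5  6  7  8
  j  2  1  0  1  2  3  4  5  6  7
  d  3  2  1  1  1  2  3  4  5  6
  w  4  3  2  2  2  2  3  4  4  5
  c  5  4  3  3  3  3  2  3  4  5
  w  6  5  4  4  4  4  3  3  3  4
  m  7  6  5  5  5  5  4  4  4  3
The bottom-right entry gives D[7][9] = 3, so no sequence of fewer than 3 edits works. Backtracking through the table gives one optimal edit sequence (3 edits):
  qjdwcwm → qjjdwcwm (ins j @2)
  qjjdwcwm → qjjdlcwm (sub w→l @5)
  qjjdlcwm → qjjdlclwm (ins l @7)
Edit distance = 3.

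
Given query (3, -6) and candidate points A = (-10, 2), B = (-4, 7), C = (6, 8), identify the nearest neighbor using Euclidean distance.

Distances: d(A) ≈ 15.2643, d(B) ≈ 14.7648, d(C) ≈ 14.3178. Nearest: C = (6, 8) with distance 14.3178.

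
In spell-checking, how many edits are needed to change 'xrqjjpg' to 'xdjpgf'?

Let D[i][j] be the edit distance between the first i characters of 'xrqjjpg' and the first j characters of 'xdjpgf', with D[i][0] = i, D[0][j] = j, and D[i][j] = D[i-1][j-1] if the characters match, else 1 + min(D[i-1][j], D[i][j-1], D[i-1][j-1]). Filling the table (rows: prefixes of 'xrqjjpg', columns: prefixes of 'xdjpgf'):
     ε  x  d  j  p  g  f
  ε  0  1  2  3  4  5  6
  x  1  0  1  2  3  4  5
  r  2  1  1  2  3  4  5
  q  3  2  2  2  3  4  5
  j  4  3  3  2  3  4  5
  j  5  4  4  3  3  4  5
  p  6  5  5  4  3  4  5
  g  7  6  6  5  4  3  4
The bottom-right entry gives D[7][6] = 4, so no sequence of fewer than 4 edits works. Backtracking through the table gives one optimal edit sequence (4 edits):
  xrqjjpg → xqjjpg (del r @2)
  xqjjpg → xjjpg (del q @2)
  xjjpg → xdjpg (sub j→d @2)
  xdjpg → xdjpgf (ins f @6)
Edit distance = 4.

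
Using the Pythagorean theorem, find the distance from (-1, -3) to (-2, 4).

√(Σ(x_i - y_i)²) = √((-1 - (-2))² + (-3 - 4)²)
= √(1² + (-7)²) = √(1 + 49) = √50 ≈ 7.0711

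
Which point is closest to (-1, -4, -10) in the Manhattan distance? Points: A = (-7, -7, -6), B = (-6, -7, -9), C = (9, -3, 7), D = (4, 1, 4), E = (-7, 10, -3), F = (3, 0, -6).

Distances: d(A) = 13, d(B) = 9, d(C) = 28, d(D) = 24, d(E) = 27, d(F) = 12. Nearest: B = (-6, -7, -9) with distance 9.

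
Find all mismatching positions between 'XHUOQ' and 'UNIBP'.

Differing positions: 1, 2, 3, 4, 5. Hamming distance = 5.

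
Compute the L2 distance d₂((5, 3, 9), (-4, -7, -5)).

√(Σ(x_i - y_i)²) = √((5 - (-4))² + (3 - (-7))² + (9 - (-5))²)
= √(9² + 10² + 14²) = √(81 + 100 + 196) = √377 ≈ 19.4165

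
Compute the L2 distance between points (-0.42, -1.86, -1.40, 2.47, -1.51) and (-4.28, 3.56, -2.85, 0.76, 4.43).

(Σ|x_i - y_i|^2)^(1/2) = (|-0.42 - (-4.28)|^2 + |-1.86 - 3.56|^2 + |-1.4 - (-2.85)|^2 + |2.47 - 0.76|^2 + |-1.51 - 4.43|^2)^(1/2)
= (3.86^2 + 5.42^2 + 1.45^2 + 1.71^2 + 5.94^2)^(1/2) = (14.8996 + 29.3764 + 2.1025 + 2.9241 + 35.2836)^(1/2) = (84.5862)^(1/2) ≈ 9.1971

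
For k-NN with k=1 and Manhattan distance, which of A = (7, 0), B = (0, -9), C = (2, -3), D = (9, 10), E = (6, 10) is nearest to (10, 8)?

Distances: d(A) = 11, d(B) = 27, d(C) = 19, d(D) = 3, d(E) = 6. Nearest: D = (9, 10) with distance 3.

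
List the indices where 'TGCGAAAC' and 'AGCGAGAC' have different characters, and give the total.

Differing positions: 1, 6. Hamming distance = 2.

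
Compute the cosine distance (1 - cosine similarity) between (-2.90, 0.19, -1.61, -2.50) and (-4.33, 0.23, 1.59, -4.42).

With u = (-2.90, 0.19, -1.61, -2.50), v = (-4.33, 0.23, 1.59, -4.42):
u·v = (-2.9)·(-4.33) + 0.19·0.23 + (-1.61)·1.59 + (-2.5)·(-4.42) = 12.557 + 0.0437 + (-2.5599) + 11.05 = 21.0908.
|u| = √((-2.9)² + 0.19² + (-1.61)² + (-2.5)²) = √(8.41 + 0.0361 + 2.5921 + 6.25) = √17.2882, |v| = √((-4.33)² + 0.23² + 1.59² + (-4.42)²) = √(18.7489 + 0.0529 + 2.5281 + 19.5364) = √40.8663.
cos θ = (u·v)/(|u||v|) = 21.0908/(√17.2882·√40.8663) ≈ 0.7935
Cosine distance = 1 - cos θ ≈ 1 - 0.7935 = 0.2065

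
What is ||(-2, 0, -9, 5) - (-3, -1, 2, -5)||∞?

max(|x_i - y_i|) = max(|-2 - (-3)|, |0 - (-1)|, |-9 - 2|, |5 - (-5)|) = max(1, 1, 11, 10) = 11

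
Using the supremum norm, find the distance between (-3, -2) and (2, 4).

max(|x_i - y_i|) = max(|-3 - 2|, |-2 - 4|) = max(5, 6) = 6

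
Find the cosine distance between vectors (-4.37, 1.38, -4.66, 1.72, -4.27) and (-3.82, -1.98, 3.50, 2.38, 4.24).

With u = (-4.37, 1.38, -4.66, 1.72, -4.27), v = (-3.82, -1.98, 3.50, 2.38, 4.24):
u·v = (-4.37)·(-3.82) + 1.38·(-1.98) + (-4.66)·3.5 + 1.72·2.38 + (-4.27)·4.24 = 16.6934 + (-2.7324) + (-16.31) + 4.0936 + (-18.1048) = -16.3602.
|u| = √((-4.37)² + 1.38² + (-4.66)² + 1.72² + (-4.27)²) = √(19.0969 + 1.9044 + 21.7156 + 2.9584 + 18.2329) = √63.9082, |v| = √((-3.82)² + (-1.98)² + 3.5² + 2.38² + 4.24²) = √(14.5924 + 3.9204 + 12.25 + 5.6644 + 17.9776) = √54.4048.
cos θ = (u·v)/(|u||v|) = -16.3602/(√63.9082·√54.4048) ≈ -0.2775
Cosine distance = 1 - cos θ ≈ 1 - (-0.2775) = 1.2775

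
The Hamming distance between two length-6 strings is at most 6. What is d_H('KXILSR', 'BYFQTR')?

Differing positions: 1, 2, 3, 4, 5. Hamming distance = 5. The maximum possible Hamming distance for length-6 strings is 6, so d_H/6 = 5/6 ≈ 0.8333.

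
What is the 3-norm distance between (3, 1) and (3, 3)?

(Σ|x_i - y_i|^3)^(1/3) = (|3 - 3|^3 + |1 - 3|^3)^(1/3)
= (0^3 + 2^3)^(1/3) = (0 + 8)^(1/3) = (8)^(1/3) = 2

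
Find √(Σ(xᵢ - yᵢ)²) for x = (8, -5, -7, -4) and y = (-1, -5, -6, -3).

√(Σ(x_i - y_i)²) = √((8 - (-1))² + (-5 - (-5))² + (-7 - (-6))² + (-4 - (-3))²)
= √(9² + 0² + (-1)² + (-1)²) = √(81 + 0 + 1 + 1) = √83 ≈ 9.1104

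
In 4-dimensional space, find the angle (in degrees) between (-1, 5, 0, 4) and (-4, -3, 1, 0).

With u = (-1, 5, 0, 4), v = (-4, -3, 1, 0):
u·v = (-1)·(-4) + 5·(-3) + 0·1 + 4·0 = 4 + (-15) + 0 + 0 = -11.
|u| = √((-1)² + 5² + 0² + 4²) = √42, |v| = √((-4)² + (-3)² + 1² + 0²) = √26, so |u||v| = √(42·26) = √1092.
cos θ = (u·v)/(|u||v|) = -11/√1092 ≈ -0.332875
θ = arccos(-0.332875) ≈ 109.44°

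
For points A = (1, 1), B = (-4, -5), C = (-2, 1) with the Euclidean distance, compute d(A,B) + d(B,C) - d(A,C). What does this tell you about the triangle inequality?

d(A,B) = √(5² + 6²) = √61 ≈ 7.8102, d(B,C) = √(2² + 6²) = √40 ≈ 6.3246, d(A,C) = √(3² + 0²) = √9 = 3.
d(A,B) + d(B,C) - d(A,C) = 7.8102 + 6.3246 - 3 = 14.1348 - 3 = 11.1348 (to 4 decimal places). This is ≥ 0, so the triangle inequality holds for these points.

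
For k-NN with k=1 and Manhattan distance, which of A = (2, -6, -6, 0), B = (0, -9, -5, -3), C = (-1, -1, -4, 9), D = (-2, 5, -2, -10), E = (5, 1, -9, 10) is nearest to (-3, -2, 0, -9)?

Distances: d(A) = 24, d(B) = 21, d(C) = 25, d(D) = 11, d(E) = 39. Nearest: D = (-2, 5, -2, -10) with distance 11.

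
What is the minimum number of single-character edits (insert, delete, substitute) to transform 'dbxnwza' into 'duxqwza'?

Let D[i][j] be the edit distance between the first i characters of 'dbxnwza' and the first j characters of 'duxqwza', with D[i][0] = i, D[0][j] = j, and D[i][j] = D[i-1][j-1] if the characters match, else 1 + min(D[i-1][j], D[i][j-1], D[i-1][j-1]). Filling the table (rows: prefixes of 'dbxnwza', columns: prefixes of 'duxqwza'):
     ε  d  u  x  q  w  z  a
  ε  0  1  2  3  4  5  6  7
  d  1  0  1  2  3  4  5  6
  b  2  1  1  2  3  4  5  6
  x  3  2  2  1  2  3  4  5
  n  4  3  3  2  2  3  4  5
  w  5  4  4  3  3  2  3  4
  z  6  5  5  4  4  3  2  3
  a  7  6  6  5  5  4  3  2
The bottom-right entry gives D[7][7] = 2, so no sequence of fewer than 2 edits works. Backtracking through the table gives one optimal edit sequence (2 edits):
  dbxnwza → duxnwza (sub b→u @2)
  duxnwza → duxqwza (sub n→q @4)
Edit distance = 2.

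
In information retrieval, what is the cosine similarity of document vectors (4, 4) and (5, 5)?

With u = (4, 4), v = (5, 5):
u·v = 4·5 + 4·5 = 20 + 20 = 40.
|u| = √(4² + 4²) = √32, |v| = √(5² + 5²) = √50, so |u||v| = √(32·50) = √1600 = 40.
cos θ = (u·v)/(|u||v|) = 40/40 = 1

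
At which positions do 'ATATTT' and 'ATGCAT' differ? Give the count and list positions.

Differing positions: 3, 4, 5. Hamming distance = 3.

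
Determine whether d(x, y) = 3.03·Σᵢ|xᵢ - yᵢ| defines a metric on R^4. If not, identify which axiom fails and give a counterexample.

Yes. The L1 (Manhattan) norm induces a metric on R^4, and multiplying a metric by a positive constant 3.03 > 0 preserves all four axioms: non-negativity (3.03·||x-y|| ≥ 0), identity (3.03·||x-y|| = 0 ⟺ ||x-y|| = 0 ⟺ x = y), symmetry (||x-y|| = ||y-x||), and the triangle inequality (3.03·||x-z|| ≤ 3.03·||x-y|| + 3.03·||y-z||). So d is a metric.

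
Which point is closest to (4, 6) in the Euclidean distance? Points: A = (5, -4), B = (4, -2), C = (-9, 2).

Distances: d(A) ≈ 10.0499, d(B) = 8, d(C) ≈ 13.6015. Nearest: B = (4, -2) with distance 8.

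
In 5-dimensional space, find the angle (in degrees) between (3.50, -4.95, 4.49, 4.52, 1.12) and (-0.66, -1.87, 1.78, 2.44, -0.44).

With u = (3.50, -4.95, 4.49, 4.52, 1.12), v = (-0.66, -1.87, 1.78, 2.44, -0.44):
u·v = 3.5·(-0.66) + (-4.95)·(-1.87) + 4.49·1.78 + 4.52·2.44 + 1.12·(-0.44) = (-2.31) + 9.2565 + 7.9922 + 11.0288 + (-0.4928) = 25.4747.
|u| = √(3.5² + (-4.95)² + 4.49² + 4.52² + 1.12²) = √(12.25 + 24.5025 + 20.1601 + 20.4304 + 1.2544) = √78.5974, |v| = √((-0.66)² + (-1.87)² + 1.78² + 2.44² + (-0.44)²) = √(0.4356 + 3.4969 + 3.1684 + 5.9536 + 0.1936) = √13.2481.
cos θ = (u·v)/(|u||v|) = 25.4747/(√78.5974·√13.2481) ≈ 0.789456
θ = arccos(0.789456) ≈ 37.87°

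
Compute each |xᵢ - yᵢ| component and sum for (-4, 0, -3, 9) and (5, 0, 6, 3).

Σ|x_i - y_i| = |-4 - 5| + |0 - 0| + |-3 - 6| + |9 - 3| = 9 + 0 + 9 + 6 = 24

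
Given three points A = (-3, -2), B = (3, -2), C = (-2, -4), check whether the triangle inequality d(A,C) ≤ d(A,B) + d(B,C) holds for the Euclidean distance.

d(A,B) = √(6² + 0²) = √36 = 6, d(B,C) = √(5² + 2²) = √29 ≈ 5.3852, d(A,C) = √(1² + 2²) = √5 ≈ 2.2361.
d(A,C) ≈ 2.2361 ≤ 6 + 5.3852 = 11.3852. Triangle inequality is satisfied.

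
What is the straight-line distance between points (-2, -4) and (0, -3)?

√(Σ(x_i - y_i)²) = √((-2 - 0)² + (-4 - (-3))²)
= √((-2)² + (-1)²) = √(4 + 1) = √5 ≈ 2.2361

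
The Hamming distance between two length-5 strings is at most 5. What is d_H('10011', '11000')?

Differing positions: 2, 4, 5. Hamming distance = 3. The maximum possible Hamming distance for length-5 strings is 5, so d_H/5 = 3/5 = 0.6.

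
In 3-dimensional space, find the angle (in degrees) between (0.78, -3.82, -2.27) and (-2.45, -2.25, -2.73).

With u = (0.78, -3.82, -2.27), v = (-2.45, -2.25, -2.73):
u·v = 0.78·(-2.45) + (-3.82)·(-2.25) + (-2.27)·(-2.73) = (-1.911) + 8.595 + 6.1971 = 12.8811.
|u| = √(0.78² + (-3.82)² + (-2.27)²) = √(0.6084 + 14.5924 + 5.1529) = √20.3537, |v| = √((-2.45)² + (-2.25)² + (-2.73)²) = √(6.0025 + 5.0625 + 7.4529) = √18.5179.
cos θ = (u·v)/(|u||v|) = 12.8811/(√20.3537·√18.5179) ≈ 0.663492
θ = arccos(0.663492) ≈ 48.43°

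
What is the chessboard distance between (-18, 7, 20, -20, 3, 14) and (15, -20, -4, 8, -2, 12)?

max(|x_i - y_i|) = max(|-18 - 15|, |7 - (-20)|, |20 - (-4)|, |-20 - 8|, |3 - (-2)|, |14 - 12|) = max(33, 27, 24, 28, 5, 2) = 33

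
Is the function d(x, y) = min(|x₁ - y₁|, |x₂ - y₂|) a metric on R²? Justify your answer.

No. d fails identity of indiscernibles: take x = (3, 0) and y = (3, 8). Then d(x,y) = min(|3 - 3|, |0 - 8|) = min(0, 8) = 0, yet x ≠ y.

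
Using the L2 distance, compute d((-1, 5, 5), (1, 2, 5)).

(Σ|x_i - y_i|^2)^(1/2) = (|-1 - 1|^2 + |5 - 2|^2 + |5 - 5|^2)^(1/2)
= (2^2 + 3^2 + 0^2)^(1/2) = (4 + 9 + 0)^(1/2) = (13)^(1/2) ≈ 3.6056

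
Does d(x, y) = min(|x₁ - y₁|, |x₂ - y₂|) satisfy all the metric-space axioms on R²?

No. d fails identity of indiscernibles: take x = (-2, 0) and y = (-2, 3). Then d(x,y) = min(|-2 - (-2)|, |0 - 3|) = min(0, 3) = 0, yet x ≠ y.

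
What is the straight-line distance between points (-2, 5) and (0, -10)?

√(Σ(x_i - y_i)²) = √((-2 - 0)² + (5 - (-10))²)
= √((-2)² + 15²) = √(4 + 225) = √229 ≈ 15.1327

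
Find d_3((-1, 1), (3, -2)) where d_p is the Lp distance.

(Σ|x_i - y_i|^3)^(1/3) = (|-1 - 3|^3 + |1 - (-2)|^3)^(1/3)
= (4^3 + 3^3)^(1/3) = (64 + 27)^(1/3) = (91)^(1/3) ≈ 4.4979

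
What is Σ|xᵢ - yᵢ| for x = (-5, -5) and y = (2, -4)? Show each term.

Σ|x_i - y_i| = |-5 - 2| + |-5 - (-4)| = 7 + 1 = 8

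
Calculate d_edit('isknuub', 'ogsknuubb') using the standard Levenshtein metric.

Let D[i][j] be the edit distance between the first i characters of 'isknuub' and the first j characters of 'ogsknuubb', with D[i][0] = i, D[0][j] = j, and D[i][j] = D[i-1][j-1] if the characters match, else 1 + min(D[i-1][j], D[i][j-1], D[i-1][j-1]). Filling the table (rows: prefixes of 'isknuub', columns: prefixes of 'ogsknuubb'):
     ε  o  g  s  k  n  u  u  b  b
  ε  0  1  2  3  4  5  6  7  8  9
  i  1  1  2  3  4  5  6  7  8  9
  s  2  2  2  2  3  4  5  6  7  8
  k  3  3  3  3  2  3  4  5  6  7
  n  4  4  4  4  3  2  3  4  5  6
  u  5  5  5  5  4  3  2  3  4  5
  u  6  6  6  6  5  4  3  2  3  4
  b  7  7  7  7  6  5  4  3  2  3
The bottom-right entry gives D[7][9] = 3, so no sequence of fewer than 3 edits works. Backtracking through the table gives one optimal edit sequence (3 edits):
  isknuub → oisknuub (ins o @1)
  oisknuub → ogsknuub (sub i→g @2)
  ogsknuub → ogsknuubb (ins b @8)
Edit distance = 3.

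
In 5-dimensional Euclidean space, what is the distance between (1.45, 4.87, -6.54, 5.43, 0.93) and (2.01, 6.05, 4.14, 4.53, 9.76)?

√(Σ(x_i - y_i)²) = √((1.45 - 2.01)² + (4.87 - 6.05)² + (-6.54 - 4.14)² + (5.43 - 4.53)² + (0.93 - 9.76)²)
= √((-0.56)² + (-1.18)² + (-10.68)² + 0.9² + (-8.83)²) = √(0.3136 + 1.3924 + 114.0624 + 0.81 + 77.9689) = √194.5473 ≈ 13.948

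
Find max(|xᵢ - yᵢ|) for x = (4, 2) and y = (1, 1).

max(|x_i - y_i|) = max(|4 - 1|, |2 - 1|) = max(3, 1) = 3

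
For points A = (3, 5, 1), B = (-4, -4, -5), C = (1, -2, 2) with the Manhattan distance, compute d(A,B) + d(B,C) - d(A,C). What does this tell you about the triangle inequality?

d(A,B) = 7 + 9 + 6 = 22, d(B,C) = 5 + 2 + 7 = 14, d(A,C) = 2 + 7 + 1 = 10.
d(A,B) + d(B,C) - d(A,C) = 22 + 14 - 10 = 36 - 10 = 26. This is ≥ 0, so the triangle inequality holds for these points.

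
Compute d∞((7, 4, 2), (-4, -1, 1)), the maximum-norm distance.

max(|x_i - y_i|) = max(|7 - (-4)|, |4 - (-1)|, |2 - 1|) = max(11, 5, 1) = 11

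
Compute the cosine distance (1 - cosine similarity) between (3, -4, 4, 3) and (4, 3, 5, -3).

With u = (3, -4, 4, 3), v = (4, 3, 5, -3):
u·v = 3·4 + (-4)·3 + 4·5 + 3·(-3) = 12 + (-12) + 20 + (-9) = 11.
|u| = √(3² + (-4)² + 4² + 3²) = √50, |v| = √(4² + 3² + 5² + (-3)²) = √59, so |u||v| = √(50·59) = √2950.
cos θ = (u·v)/(|u||v|) = 11/√2950 ≈ 0.2025
Cosine distance = 1 - cos θ ≈ 1 - 0.2025 = 0.7975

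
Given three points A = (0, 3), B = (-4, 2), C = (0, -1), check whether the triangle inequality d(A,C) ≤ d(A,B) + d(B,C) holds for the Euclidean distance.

d(A,B) = √(4² + 1²) = √17 ≈ 4.1231, d(B,C) = √(4² + 3²) = √25 = 5, d(A,C) = √(0² + 4²) = √16 = 4.
d(A,C) = 4 ≤ 4.1231 + 5 = 9.1231. Triangle inequality is satisfied.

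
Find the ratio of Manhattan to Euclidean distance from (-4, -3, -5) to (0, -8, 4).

L1 = |-4 - 0| + |-3 - (-8)| + |-5 - 4| = 4 + 5 + 9 = 18
L2 = √(4² + 5² + 9²) = √122 ≈ 11.0454
L1 ≥ L2 always (equality iff movement is along one axis); L1 > L2 here.
Ratio L1/L2 = 18/√122 ≈ 1.6296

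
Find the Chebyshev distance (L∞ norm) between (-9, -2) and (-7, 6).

max(|x_i - y_i|) = max(|-9 - (-7)|, |-2 - 6|) = max(2, 8) = 8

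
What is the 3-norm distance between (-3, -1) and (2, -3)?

(Σ|x_i - y_i|^3)^(1/3) = (|-3 - 2|^3 + |-1 - (-3)|^3)^(1/3)
= (5^3 + 2^3)^(1/3) = (125 + 8)^(1/3) = (133)^(1/3) ≈ 5.1045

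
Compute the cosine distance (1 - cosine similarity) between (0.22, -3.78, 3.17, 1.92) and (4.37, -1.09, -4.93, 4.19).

With u = (0.22, -3.78, 3.17, 1.92), v = (4.37, -1.09, -4.93, 4.19):
u·v = 0.22·4.37 + (-3.78)·(-1.09) + 3.17·(-4.93) + 1.92·4.19 = 0.9614 + 4.1202 + (-15.6281) + 8.0448 = -2.5017.
|u| = √(0.22² + (-3.78)² + 3.17² + 1.92²) = √(0.0484 + 14.2884 + 10.0489 + 3.6864) = √28.0721, |v| = √(4.37² + (-1.09)² + (-4.93)² + 4.19²) = √(19.0969 + 1.1881 + 24.3049 + 17.5561) = √62.146.
cos θ = (u·v)/(|u||v|) = -2.5017/(√28.0721·√62.146) ≈ -0.0599
Cosine distance = 1 - cos θ ≈ 1 - (-0.0599) = 1.0599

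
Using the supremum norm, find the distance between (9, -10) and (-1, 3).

max(|x_i - y_i|) = max(|9 - (-1)|, |-10 - 3|) = max(10, 13) = 13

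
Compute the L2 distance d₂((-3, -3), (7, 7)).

√(Σ(x_i - y_i)²) = √((-3 - 7)² + (-3 - 7)²)
= √((-10)² + (-10)²) = √(100 + 100) = √200 ≈ 14.1421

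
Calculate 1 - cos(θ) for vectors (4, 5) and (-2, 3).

With u = (4, 5), v = (-2, 3):
u·v = 4·(-2) + 5·3 = (-8) + 15 = 7.
|u| = √(4² + 5²) = √41, |v| = √((-2)² + 3²) = √13, so |u||v| = √(41·13) = √533.
cos θ = (u·v)/(|u||v|) = 7/√533 ≈ 0.3032
Cosine distance = 1 - cos θ ≈ 1 - 0.3032 = 0.6968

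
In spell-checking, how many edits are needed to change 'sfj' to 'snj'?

Let D[i][j] be the edit distance between the first i characters of 'sfj' and the first j characters of 'snj', with D[i][0] = i, D[0][j] = j, and D[i][j] = D[i-1][j-1] if the characters match, else 1 + min(D[i-1][j], D[i][j-1], D[i-1][j-1]). Filling the table (rows: prefixes of 'sfj', columns: prefixes of 'snj'):
     ε  s  n  j
  ε  0  1  2  3
  s  1  0  1  2
  f  2  1  1  2
  j  3  2  2  1
The bottom-right entry gives D[3][3] = 1, so no sequence of fewer than 1 edit works. Backtracking through the table gives one optimal edit sequence (1 edit):
  sfj → snj (sub f→n @2)
Edit distance = 1.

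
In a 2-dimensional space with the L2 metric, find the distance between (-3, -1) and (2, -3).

(Σ|x_i - y_i|^2)^(1/2) = (|-3 - 2|^2 + |-1 - (-3)|^2)^(1/2)
= (5^2 + 2^2)^(1/2) = (25 + 4)^(1/2) = (29)^(1/2) ≈ 5.3852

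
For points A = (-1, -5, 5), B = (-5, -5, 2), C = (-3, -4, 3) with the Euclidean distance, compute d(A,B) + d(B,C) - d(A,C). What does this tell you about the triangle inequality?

d(A,B) = √(4² + 0² + 3²) = √25 = 5, d(B,C) = √(2² + 1² + 1²) = √6 ≈ 2.4495, d(A,C) = √(2² + 1² + 2²) = √9 = 3.
d(A,B) + d(B,C) - d(A,C) = 5 + 2.4495 - 3 = 7.4495 - 3 = 4.4495 (to 4 decimal places). This is ≥ 0, so the triangle inequality holds for these points.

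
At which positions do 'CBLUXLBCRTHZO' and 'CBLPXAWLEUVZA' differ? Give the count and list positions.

Differing positions: 4, 6, 7, 8, 9, 10, 11, 13. Hamming distance = 8.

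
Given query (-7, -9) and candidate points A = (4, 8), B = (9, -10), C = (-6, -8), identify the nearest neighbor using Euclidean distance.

Distances: d(A) ≈ 20.2485, d(B) ≈ 16.0312, d(C) ≈ 1.4142. Nearest: C = (-6, -8) with distance 1.4142.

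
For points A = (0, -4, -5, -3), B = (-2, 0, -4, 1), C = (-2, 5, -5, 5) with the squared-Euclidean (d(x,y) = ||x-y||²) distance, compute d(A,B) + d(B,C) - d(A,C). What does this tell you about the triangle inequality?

d(A,B) = 2² + 4² + 1² + 4² = 37, d(B,C) = 0² + 5² + 1² + 4² = 42, d(A,C) = 2² + 9² + 0² + 8² = 149.
d(A,B) + d(B,C) - d(A,C) = 37 + 42 - 149 = 79 - 149 = -70. This is < 0, so the triangle inequality FAILS for these points (squared-Euclidean is not a metric).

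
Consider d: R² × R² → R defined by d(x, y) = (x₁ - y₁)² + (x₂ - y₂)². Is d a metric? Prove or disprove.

No. The squared Euclidean distance fails the triangle inequality. Counterexample: x = (0, 0), y = (4, 1), z = (8, 2). d(x,z) = 8² + 2² = 68, but d(x,y) + d(y,z) = (4² + 1²) + (4² + 1²) = 17 + 17 = 34. Since 68 > 34, the triangle inequality is violated. (Note: √d, the ordinary Euclidean distance, IS a metric.)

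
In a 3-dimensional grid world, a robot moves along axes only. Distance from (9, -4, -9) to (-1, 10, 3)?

Σ|x_i - y_i| = |9 - (-1)| + |-4 - 10| + |-9 - 3| = 10 + 14 + 12 = 36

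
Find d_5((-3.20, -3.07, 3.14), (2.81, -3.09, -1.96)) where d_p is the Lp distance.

(Σ|x_i - y_i|^5)^(1/5) = (|-3.2 - 2.81|^5 + |-3.07 - (-3.09)|^5 + |3.14 - (-1.96)|^5)^(1/5)
= (6.01^5 + 0.02^5 + 5.1^5)^(1/5) ≈ (7841.0164 + 0 + 3450.2525)^(1/5) = (11291.2689)^(1/5) ≈ 6.4647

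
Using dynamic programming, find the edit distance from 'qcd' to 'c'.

Let D[i][j] be the edit distance between the first i characters of 'qcd' and the first j characters of 'c', with D[i][0] = i, D[0][j] = j, and D[i][j] = D[i-1][j-1] if the characters match, else 1 + min(D[i-1][j], D[i][j-1], D[i-1][j-1]). Filling the table (rows: prefixes of 'qcd', columns: prefixes of 'c'):
     ε  c
  ε  0  1
  q  1  1
  c  2  1
  d  3  2
The bottom-right entry gives D[3][1] = 2, so no sequence of fewer than 2 edits works. Backtracking through the table gives one optimal edit sequence (2 edits):
  qcd → cd (del q @1)
  cd → c (del d @2)
Edit distance = 2.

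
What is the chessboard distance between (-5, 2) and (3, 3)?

max(|x_i - y_i|) = max(|-5 - 3|, |2 - 3|) = max(8, 1) = 8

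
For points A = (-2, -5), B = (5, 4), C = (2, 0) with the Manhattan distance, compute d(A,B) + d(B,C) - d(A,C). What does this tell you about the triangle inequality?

d(A,B) = 7 + 9 = 16, d(B,C) = 3 + 4 = 7, d(A,C) = 4 + 5 = 9.
d(A,B) + d(B,C) - d(A,C) = 16 + 7 - 9 = 23 - 9 = 14. This is ≥ 0, so the triangle inequality holds for these points.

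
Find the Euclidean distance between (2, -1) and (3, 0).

√(Σ(x_i - y_i)²) = √((2 - 3)² + (-1 - 0)²)
= √((-1)² + (-1)²) = √(1 + 1) = √2 ≈ 1.4142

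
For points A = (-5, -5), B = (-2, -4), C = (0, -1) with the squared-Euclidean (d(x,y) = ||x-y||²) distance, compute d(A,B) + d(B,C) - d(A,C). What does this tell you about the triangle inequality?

d(A,B) = 3² + 1² = 10, d(B,C) = 2² + 3² = 13, d(A,C) = 5² + 4² = 41.
d(A,B) + d(B,C) - d(A,C) = 10 + 13 - 41 = 23 - 41 = -18. This is < 0, so the triangle inequality FAILS for these points (squared-Euclidean is not a metric).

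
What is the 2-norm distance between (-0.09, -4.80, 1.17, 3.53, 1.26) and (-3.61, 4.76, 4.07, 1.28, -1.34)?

(Σ|x_i - y_i|^2)^(1/2) = (|-0.09 - (-3.61)|^2 + |-4.8 - 4.76|^2 + |1.17 - 4.07|^2 + |3.53 - 1.28|^2 + |1.26 - (-1.34)|^2)^(1/2)
= (3.52^2 + 9.56^2 + 2.9^2 + 2.25^2 + 2.6^2)^(1/2) = (12.3904 + 91.3936 + 8.41 + 5.0625 + 6.76)^(1/2) = (124.0165)^(1/2) ≈ 11.1363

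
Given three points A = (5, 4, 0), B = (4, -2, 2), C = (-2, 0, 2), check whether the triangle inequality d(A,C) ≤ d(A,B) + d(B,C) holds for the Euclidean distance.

d(A,B) = √(1² + 6² + 2²) = √41 ≈ 6.4031, d(B,C) = √(6² + 2² + 0²) = √40 ≈ 6.3246, d(A,C) = √(7² + 4² + 2²) = √69 ≈ 8.3066.
d(A,C) ≈ 8.3066 ≤ 6.4031 + 6.3246 = 12.7277. Triangle inequality is satisfied.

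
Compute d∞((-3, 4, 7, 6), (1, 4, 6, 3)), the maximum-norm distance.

max(|x_i - y_i|) = max(|-3 - 1|, |4 - 4|, |7 - 6|, |6 - 3|) = max(4, 0, 1, 3) = 4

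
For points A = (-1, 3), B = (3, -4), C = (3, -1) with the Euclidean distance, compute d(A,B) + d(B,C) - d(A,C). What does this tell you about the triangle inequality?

d(A,B) = √(4² + 7²) = √65 ≈ 8.0623, d(B,C) = √(0² + 3²) = √9 = 3, d(A,C) = √(4² + 4²) = √32 ≈ 5.6569.
d(A,B) + d(B,C) - d(A,C) = 8.0623 + 3 - 5.6569 = 11.0623 - 5.6569 = 5.4054 (to 4 decimal places). This is ≥ 0, so the triangle inequality holds for these points.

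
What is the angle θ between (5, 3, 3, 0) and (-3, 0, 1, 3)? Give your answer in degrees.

With u = (5, 3, 3, 0), v = (-3, 0, 1, 3):
u·v = 5·(-3) + 3·0 + 3·1 + 0·3 = (-15) + 0 + 3 + 0 = -12.
|u| = √(5² + 3² + 3² + 0²) = √43, |v| = √((-3)² + 0² + 1² + 3²) = √19, so |u||v| = √(43·19) = √817.
cos θ = (u·v)/(|u||v|) = -12/√817 ≈ -0.419827
θ = arccos(-0.419827) ≈ 114.82°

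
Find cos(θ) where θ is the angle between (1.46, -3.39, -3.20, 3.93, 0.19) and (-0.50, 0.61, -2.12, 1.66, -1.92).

With u = (1.46, -3.39, -3.20, 3.93, 0.19), v = (-0.50, 0.61, -2.12, 1.66, -1.92):
u·v = 1.46·(-0.5) + (-3.39)·0.61 + (-3.2)·(-2.12) + 3.93·1.66 + 0.19·(-1.92) = (-0.73) + (-2.0679) + 6.784 + 6.5238 + (-0.3648) = 10.1451.
|u| = √(1.46² + (-3.39)² + (-3.2)² + 3.93² + 0.19²) = √(2.1316 + 11.4921 + 10.24 + 15.4449 + 0.0361) = √39.3447, |v| = √((-0.5)² + 0.61² + (-2.12)² + 1.66² + (-1.92)²) = √(0.25 + 0.3721 + 4.4944 + 2.7556 + 3.6864) = √11.5585.
cos θ = (u·v)/(|u||v|) = 10.1451/(√39.3447·√11.5585) ≈ 0.4757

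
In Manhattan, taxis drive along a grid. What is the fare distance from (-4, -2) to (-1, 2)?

Σ|x_i - y_i| = |-4 - (-1)| + |-2 - 2| = 3 + 4 = 7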